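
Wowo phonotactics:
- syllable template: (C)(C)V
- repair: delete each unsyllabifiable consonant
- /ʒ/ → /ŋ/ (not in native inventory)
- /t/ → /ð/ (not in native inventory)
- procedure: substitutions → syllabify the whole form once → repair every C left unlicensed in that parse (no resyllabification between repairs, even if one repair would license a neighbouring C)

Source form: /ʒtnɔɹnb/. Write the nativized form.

Substitution: /ʒ/ → /ŋ/, /t/ → /ð/, giving /ŋðnɔɹnb/.
Under (C)(C)V, the unsyllabifiable consonants are /ŋ/, /ɹ/, /n/, /b/ (no codas are permitted; onsets may contain at most 2 consonants).
Deleting the stranded consonants removes /ŋ/, /ɹ/, /n/, /b/.

ðnɔ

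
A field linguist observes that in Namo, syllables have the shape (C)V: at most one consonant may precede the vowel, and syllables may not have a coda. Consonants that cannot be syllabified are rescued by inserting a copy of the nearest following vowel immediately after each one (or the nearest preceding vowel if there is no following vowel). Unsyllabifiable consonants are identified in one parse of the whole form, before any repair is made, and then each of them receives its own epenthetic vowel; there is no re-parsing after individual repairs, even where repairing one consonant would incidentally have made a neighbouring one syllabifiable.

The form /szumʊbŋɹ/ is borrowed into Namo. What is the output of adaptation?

The consonants /s/, /b/, /ŋ/, /ɹ/ cannot be parsed into a legal (C)V syllable (no codas are permitted; onsets are limited to one consonant).
Epenthesis after each stranded consonant: /s/ → /su/, /b/ → /bʊ/, /ŋ/ → /ŋʊ/, /ɹ/ → /ɹʊ/.

suzumʊbʊŋʊɹʊ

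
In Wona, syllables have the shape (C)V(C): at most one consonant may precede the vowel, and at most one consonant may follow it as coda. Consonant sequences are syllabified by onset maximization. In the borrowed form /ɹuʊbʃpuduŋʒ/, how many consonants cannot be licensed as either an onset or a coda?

2

Under (C)V(C), the unsyllabifiable consonants are /ʃ/, /ʒ/ (at most one coda consonant is licensed; onsets are limited to one consonant).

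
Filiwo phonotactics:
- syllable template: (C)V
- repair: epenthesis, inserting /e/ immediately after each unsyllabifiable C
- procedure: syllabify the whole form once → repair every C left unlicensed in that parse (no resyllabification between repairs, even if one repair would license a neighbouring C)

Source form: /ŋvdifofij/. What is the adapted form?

ŋevedifofije

Syllabifying with onset maximization leaves /ŋ/, /v/, /j/ stranded (no codas are permitted; onsets are limited to one consonant).
Epenthesis after each stranded consonant: /ŋ/ → /ŋe/, /v/ → /ve/, /j/ → /je/.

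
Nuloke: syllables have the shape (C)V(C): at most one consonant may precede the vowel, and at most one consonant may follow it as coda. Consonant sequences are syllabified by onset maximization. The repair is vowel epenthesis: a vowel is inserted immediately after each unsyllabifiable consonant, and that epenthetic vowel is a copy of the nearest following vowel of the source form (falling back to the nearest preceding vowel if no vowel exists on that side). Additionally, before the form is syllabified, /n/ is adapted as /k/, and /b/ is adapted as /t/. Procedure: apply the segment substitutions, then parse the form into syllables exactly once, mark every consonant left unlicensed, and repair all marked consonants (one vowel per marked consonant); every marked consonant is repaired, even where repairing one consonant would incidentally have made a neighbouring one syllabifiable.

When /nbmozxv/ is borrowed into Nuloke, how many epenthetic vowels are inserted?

After substitution the input is /ktmozxv/.
The unsyllabifiable consonants are /k/, /t/, /x/, /v/; each receives one epenthetic vowel.

4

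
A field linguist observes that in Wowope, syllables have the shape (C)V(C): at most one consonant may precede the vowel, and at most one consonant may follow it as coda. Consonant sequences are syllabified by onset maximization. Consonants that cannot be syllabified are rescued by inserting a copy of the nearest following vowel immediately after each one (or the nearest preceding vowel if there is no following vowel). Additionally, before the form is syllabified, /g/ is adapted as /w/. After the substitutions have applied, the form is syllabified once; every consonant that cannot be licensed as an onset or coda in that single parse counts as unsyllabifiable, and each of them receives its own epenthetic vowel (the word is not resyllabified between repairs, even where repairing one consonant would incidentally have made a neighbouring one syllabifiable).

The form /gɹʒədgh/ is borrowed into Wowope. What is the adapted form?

wəɹəʒədwəhə

Substitution: /g/ → /w/, giving /wɹʒədwh/.
The consonants /w/, /ɹ/, /w/, /h/ cannot be parsed into a legal (C)V(C) syllable (at most one coda consonant is licensed; onsets are limited to one consonant).
Epenthesis after each stranded consonant: /w/ → /wə/, /ɹ/ → /ɹə/, /w/ → /wə/, /h/ → /hə/.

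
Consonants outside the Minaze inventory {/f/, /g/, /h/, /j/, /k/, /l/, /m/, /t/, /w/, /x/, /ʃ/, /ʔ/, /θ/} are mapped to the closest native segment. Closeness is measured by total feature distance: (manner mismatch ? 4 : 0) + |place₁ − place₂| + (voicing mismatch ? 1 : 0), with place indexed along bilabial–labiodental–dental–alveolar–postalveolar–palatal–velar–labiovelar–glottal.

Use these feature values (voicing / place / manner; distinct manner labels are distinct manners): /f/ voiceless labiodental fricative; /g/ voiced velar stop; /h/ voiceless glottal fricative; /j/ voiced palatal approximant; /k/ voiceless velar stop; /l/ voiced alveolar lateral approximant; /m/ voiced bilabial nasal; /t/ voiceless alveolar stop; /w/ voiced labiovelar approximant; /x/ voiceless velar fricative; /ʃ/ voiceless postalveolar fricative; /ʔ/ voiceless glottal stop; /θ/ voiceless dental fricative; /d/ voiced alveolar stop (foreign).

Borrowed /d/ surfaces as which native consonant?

/t/ is closest: same manner (stop), place distance 0 (alveolar→alveolar), voicing differs (+1); total 1. Next closest is /g/ at distance 3.

t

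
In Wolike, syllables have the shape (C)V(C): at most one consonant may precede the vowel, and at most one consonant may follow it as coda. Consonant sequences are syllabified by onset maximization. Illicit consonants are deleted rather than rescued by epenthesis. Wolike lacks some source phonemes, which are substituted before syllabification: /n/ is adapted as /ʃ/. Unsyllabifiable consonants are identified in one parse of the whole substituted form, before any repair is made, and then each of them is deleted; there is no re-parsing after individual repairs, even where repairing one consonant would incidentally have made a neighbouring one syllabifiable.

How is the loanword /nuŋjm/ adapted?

ʃuŋ

Substitution: /n/ → /ʃ/, giving /ʃuŋjm/.
Syllabifying with onset maximization leaves /j/, /m/ stranded (at most one coda consonant is licensed; onsets are limited to one consonant).
Deletion applies to /j/, /m/.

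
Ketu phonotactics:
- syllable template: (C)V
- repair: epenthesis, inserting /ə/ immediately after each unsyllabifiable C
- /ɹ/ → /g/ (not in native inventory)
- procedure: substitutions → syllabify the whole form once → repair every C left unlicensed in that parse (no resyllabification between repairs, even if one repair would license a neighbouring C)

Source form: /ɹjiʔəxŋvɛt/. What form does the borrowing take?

Substitution: /ɹ/ → /g/, giving /gjiʔəxŋvɛt/.
Under (C)V, the unsyllabifiable consonants are /g/, /x/, /ŋ/, /t/ (no codas are permitted; onsets are limited to one consonant).
Each unlicensed consonant becomes the onset of a new syllable: /g/ → /gə/, /x/ → /xə/, /ŋ/ → /ŋə/, /t/ → /tə/.

gəjiʔəxəŋəvɛtə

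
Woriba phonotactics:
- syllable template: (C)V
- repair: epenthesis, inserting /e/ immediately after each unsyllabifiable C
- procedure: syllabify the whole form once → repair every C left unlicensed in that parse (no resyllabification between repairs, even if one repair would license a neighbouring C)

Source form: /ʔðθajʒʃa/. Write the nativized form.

Under (C)V, the unsyllabifiable consonants are /ʔ/, /ð/, /j/, /ʒ/ (no codas are permitted; onsets are limited to one consonant).
Epenthesis after each stranded consonant: /ʔ/ → /ʔe/, /ð/ → /ðe/, /j/ → /je/, /ʒ/ → /ʒe/.

ʔeðeθajeʒeʃa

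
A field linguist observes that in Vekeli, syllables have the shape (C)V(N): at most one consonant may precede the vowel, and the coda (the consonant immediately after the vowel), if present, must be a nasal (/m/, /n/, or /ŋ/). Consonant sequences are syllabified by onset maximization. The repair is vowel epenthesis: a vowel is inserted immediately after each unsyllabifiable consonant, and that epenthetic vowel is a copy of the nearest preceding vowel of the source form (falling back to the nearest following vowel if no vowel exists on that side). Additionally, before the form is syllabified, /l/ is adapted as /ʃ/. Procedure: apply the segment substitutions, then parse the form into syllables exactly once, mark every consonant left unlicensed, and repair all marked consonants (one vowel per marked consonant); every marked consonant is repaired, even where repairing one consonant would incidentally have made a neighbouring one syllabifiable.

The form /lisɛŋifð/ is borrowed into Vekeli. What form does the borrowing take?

ʃisɛŋifiði

Substitution: /l/ → /ʃ/, giving /ʃisɛŋifð/.
The consonants /f/, /ð/ cannot be parsed into a legal (C)V(N) syllable (only a nasal (/m/, /n/, or /ŋ/) is licensed in coda position; onsets are limited to one consonant).
Each unlicensed consonant becomes the onset of a new syllable: /f/ → /fi/, /ð/ → /ði/.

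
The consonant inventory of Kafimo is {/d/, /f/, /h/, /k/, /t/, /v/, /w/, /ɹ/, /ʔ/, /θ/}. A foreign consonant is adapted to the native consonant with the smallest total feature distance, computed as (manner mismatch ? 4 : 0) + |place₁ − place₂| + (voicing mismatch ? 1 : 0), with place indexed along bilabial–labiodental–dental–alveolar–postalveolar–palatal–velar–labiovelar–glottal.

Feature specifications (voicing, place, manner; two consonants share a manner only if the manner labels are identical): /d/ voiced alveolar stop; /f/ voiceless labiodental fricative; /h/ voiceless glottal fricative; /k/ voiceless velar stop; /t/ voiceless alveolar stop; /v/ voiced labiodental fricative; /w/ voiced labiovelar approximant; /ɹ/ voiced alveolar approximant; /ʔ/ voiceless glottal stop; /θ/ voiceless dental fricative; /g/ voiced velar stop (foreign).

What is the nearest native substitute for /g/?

/k/ is closest: same manner (stop), place distance 0 (velar→velar), voicing differs (+1); total 1. Next closest is /d/ at distance 3.

k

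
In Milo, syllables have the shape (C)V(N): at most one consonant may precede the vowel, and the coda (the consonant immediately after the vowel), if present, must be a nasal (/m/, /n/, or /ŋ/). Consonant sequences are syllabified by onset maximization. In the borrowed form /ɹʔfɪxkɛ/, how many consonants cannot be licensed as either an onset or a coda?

Syllabifying with onset maximization leaves /ɹ/, /ʔ/, /x/ stranded (only a nasal (/m/, /n/, or /ŋ/) is licensed in coda position; onsets are limited to one consonant).

3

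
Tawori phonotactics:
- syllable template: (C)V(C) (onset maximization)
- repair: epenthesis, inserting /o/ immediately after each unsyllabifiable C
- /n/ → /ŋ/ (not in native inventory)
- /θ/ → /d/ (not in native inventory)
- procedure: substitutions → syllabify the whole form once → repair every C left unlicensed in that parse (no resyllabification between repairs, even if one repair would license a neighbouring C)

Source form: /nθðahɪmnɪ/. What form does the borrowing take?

ŋodoðahɪmŋɪ

Substitution: /n/ → /ŋ/, /θ/ → /d/, giving /ŋdðahɪmŋɪ/.
Syllabifying with onset maximization leaves /ŋ/, /d/ stranded (at most one coda consonant is licensed; onsets are limited to one consonant).
Each unlicensed consonant becomes the onset of a new syllable: /ŋ/ → /ŋo/, /d/ → /do/.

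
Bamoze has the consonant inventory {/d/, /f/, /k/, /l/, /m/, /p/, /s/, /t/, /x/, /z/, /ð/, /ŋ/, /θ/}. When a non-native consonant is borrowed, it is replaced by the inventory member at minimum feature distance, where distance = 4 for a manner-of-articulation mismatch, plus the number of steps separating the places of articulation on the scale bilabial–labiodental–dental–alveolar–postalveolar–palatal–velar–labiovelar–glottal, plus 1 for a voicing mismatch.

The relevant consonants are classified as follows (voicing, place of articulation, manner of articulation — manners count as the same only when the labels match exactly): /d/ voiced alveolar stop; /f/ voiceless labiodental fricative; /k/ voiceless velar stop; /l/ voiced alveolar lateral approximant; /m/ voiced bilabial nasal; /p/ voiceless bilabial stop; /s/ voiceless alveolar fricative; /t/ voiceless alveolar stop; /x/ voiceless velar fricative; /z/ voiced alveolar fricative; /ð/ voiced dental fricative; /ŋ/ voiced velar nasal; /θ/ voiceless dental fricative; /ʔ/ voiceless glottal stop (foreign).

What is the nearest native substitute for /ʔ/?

k

/k/ is closest: same manner (stop), place distance 2 (glottal→velar), same voicing; total 2. Next closest is /t/ at distance 5.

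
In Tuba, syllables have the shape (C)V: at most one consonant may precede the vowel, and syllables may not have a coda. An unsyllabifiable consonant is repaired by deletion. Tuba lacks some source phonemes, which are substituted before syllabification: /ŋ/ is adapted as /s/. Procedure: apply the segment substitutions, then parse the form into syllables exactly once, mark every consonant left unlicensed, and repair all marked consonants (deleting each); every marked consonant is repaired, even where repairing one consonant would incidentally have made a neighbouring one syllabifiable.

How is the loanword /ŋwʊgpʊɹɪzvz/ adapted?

Substitution: /ŋ/ → /s/, giving /swʊgpʊɹɪzvz/.
Syllabifying with onset maximization leaves /s/, /g/, /z/, /v/, /z/ stranded (no codas are permitted; onsets are limited to one consonant).
Deletion applies to /s/, /g/, /z/, /v/, /z/.

wʊpʊɹɪ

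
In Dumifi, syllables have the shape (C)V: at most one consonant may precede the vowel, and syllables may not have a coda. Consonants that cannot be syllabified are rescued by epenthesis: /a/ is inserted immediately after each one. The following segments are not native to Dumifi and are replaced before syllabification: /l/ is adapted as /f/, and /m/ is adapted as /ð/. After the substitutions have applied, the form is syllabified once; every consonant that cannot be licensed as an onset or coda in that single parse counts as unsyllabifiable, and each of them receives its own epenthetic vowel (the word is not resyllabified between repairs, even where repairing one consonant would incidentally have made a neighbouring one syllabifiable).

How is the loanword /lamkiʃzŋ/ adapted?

Substitution: /l/ → /f/, /m/ → /ð/, giving /faðkiʃzŋ/.
The consonants /ð/, /ʃ/, /z/, /ŋ/ cannot be parsed into a legal (C)V syllable (no codas are permitted; onsets are limited to one consonant).
Inserting the epenthetic vowel yields /ð/ → /ða/, /ʃ/ → /ʃa/, /z/ → /za/, /ŋ/ → /ŋa/.

faðakiʃazaŋa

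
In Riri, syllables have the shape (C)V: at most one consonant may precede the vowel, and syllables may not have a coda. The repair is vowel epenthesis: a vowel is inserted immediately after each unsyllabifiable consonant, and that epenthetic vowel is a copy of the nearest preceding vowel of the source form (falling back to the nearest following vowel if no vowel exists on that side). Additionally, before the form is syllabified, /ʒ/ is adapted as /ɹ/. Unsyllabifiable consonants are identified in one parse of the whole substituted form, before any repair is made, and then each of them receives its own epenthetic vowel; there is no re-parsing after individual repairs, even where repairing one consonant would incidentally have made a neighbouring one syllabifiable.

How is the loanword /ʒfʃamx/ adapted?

Substitution: /ʒ/ → /ɹ/, giving /ɹfʃamx/.
Under (C)V, the unsyllabifiable consonants are /ɹ/, /f/, /m/, /x/ (no codas are permitted; onsets are limited to one consonant).
Each unlicensed consonant becomes the onset of a new syllable: /ɹ/ → /ɹa/, /f/ → /fa/, /m/ → /ma/, /x/ → /xa/.

ɹafaʃamaxa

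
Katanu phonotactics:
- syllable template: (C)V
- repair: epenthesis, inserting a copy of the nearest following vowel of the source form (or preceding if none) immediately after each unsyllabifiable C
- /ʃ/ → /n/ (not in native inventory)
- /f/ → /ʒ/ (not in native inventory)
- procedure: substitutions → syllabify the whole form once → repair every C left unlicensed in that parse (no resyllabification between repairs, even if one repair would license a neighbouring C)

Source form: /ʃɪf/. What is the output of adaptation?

nɪʒɪ

Substitution: /ʃ/ → /n/, /f/ → /ʒ/, giving /nɪʒ/.
Under (C)V, the unsyllabifiable consonants are /ʒ/ (no codas are permitted; onsets are limited to one consonant).
Each unlicensed consonant becomes the onset of a new syllable: /ʒ/ → /ʒɪ/.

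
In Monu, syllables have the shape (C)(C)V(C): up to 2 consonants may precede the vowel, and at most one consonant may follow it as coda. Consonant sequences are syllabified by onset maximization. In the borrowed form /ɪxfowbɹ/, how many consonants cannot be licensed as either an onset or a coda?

Under (C)(C)V(C), the unsyllabifiable consonants are /b/, /ɹ/ (at most one coda consonant is licensed; onsets may contain at most 2 consonants).

2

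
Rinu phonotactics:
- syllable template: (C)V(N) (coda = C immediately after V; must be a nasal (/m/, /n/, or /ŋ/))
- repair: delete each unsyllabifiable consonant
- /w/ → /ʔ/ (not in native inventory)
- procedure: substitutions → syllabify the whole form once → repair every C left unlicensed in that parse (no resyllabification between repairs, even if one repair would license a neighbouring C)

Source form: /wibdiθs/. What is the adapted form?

ʔidi

Substitution: /w/ → /ʔ/, giving /ʔibdiθs/.
Syllabifying with onset maximization leaves /b/, /θ/, /s/ stranded (only a nasal (/m/, /n/, or /ŋ/) is licensed in coda position; onsets are limited to one consonant).
Deleting the stranded consonants removes /b/, /θ/, /s/.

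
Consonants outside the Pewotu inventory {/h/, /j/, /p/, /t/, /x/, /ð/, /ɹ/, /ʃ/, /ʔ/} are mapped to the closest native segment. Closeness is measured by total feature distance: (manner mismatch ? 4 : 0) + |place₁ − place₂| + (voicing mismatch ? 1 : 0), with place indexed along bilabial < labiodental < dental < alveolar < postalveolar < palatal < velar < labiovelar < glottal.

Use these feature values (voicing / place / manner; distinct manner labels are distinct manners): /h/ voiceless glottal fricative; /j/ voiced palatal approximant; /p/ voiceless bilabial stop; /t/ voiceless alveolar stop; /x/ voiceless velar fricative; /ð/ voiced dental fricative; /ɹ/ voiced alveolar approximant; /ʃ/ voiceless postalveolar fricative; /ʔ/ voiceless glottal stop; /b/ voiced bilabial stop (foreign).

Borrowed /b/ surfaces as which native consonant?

p

/p/ is closest: same manner (stop), place distance 0 (bilabial→bilabial), voicing differs (+1); total 1. Next closest is /t/ at distance 4.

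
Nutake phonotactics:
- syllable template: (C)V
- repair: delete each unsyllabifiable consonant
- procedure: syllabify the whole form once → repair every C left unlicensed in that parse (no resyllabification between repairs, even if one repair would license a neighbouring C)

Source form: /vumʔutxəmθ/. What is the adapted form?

Under (C)V, the unsyllabifiable consonants are /m/, /t/, /m/, /θ/ (no codas are permitted; onsets are limited to one consonant).
Deletion applies to /m/, /t/, /m/, /θ/.

vuʔuxə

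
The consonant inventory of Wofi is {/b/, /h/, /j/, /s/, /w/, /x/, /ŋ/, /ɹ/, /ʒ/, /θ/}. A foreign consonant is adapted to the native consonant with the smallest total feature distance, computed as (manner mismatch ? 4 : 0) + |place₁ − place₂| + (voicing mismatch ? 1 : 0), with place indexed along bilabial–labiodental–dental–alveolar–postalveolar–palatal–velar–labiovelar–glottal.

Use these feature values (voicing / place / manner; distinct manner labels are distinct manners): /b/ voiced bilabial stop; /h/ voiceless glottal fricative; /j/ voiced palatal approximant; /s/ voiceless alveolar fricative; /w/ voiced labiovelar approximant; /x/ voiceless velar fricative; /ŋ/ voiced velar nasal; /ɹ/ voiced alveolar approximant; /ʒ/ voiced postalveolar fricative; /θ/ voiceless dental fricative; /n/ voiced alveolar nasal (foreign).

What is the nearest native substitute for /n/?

ŋ

/ŋ/ is closest: same manner (nasal), place distance 3 (alveolar→velar), same voicing; total 3. Next closest is /ɹ/ at distance 4.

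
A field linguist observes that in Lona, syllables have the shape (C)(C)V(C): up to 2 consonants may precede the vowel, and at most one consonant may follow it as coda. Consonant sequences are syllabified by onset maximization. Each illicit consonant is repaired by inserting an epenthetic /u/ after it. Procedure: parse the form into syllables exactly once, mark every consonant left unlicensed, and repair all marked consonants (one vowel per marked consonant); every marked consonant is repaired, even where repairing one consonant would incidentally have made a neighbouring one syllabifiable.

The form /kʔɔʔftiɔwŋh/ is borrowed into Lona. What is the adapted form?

Syllabifying with onset maximization leaves /ŋ/, /h/ stranded (at most one coda consonant is licensed; onsets may contain at most 2 consonants).
Each unlicensed consonant becomes the onset of a new syllable: /ŋ/ → /ŋu/, /h/ → /hu/.

kʔɔʔftiɔwŋuhu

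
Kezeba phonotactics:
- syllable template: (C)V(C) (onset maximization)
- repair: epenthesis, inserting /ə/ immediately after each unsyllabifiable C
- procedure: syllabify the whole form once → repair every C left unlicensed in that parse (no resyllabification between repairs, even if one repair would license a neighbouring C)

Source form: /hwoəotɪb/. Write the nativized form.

Under (C)V(C), the unsyllabifiable consonants are /h/ (at most one coda consonant is licensed; onsets are limited to one consonant).
Each unlicensed consonant becomes the onset of a new syllable: /h/ → /hə/.

həwoəotɪb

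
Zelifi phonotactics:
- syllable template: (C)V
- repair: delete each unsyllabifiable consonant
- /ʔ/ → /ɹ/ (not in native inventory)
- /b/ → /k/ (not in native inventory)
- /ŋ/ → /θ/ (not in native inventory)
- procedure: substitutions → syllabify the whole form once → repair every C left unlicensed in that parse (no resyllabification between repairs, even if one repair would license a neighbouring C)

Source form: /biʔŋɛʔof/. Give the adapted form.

Substitution: /b/ → /k/, /ʔ/ → /ɹ/, /ŋ/ → /θ/, giving /kiɹθɛɹof/.
The consonants /ɹ/, /f/ cannot be parsed into a legal (C)V syllable (no codas are permitted; onsets are limited to one consonant).
Deletion applies to /ɹ/, /f/.

kiθɛɹo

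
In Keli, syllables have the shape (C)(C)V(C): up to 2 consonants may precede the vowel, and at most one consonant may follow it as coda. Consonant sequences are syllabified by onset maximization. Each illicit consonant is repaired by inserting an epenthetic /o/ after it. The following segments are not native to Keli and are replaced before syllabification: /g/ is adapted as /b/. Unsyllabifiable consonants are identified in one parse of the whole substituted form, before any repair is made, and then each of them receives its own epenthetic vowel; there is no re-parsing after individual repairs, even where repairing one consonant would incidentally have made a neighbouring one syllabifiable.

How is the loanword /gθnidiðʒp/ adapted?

Substitution: /g/ → /b/, giving /bθnidiðʒp/.
The consonants /b/, /ʒ/, /p/ cannot be parsed into a legal (C)(C)V(C) syllable (at most one coda consonant is licensed; onsets may contain at most 2 consonants).
Inserting the epenthetic vowel yields /b/ → /bo/, /ʒ/ → /ʒo/, /p/ → /po/.

boθnidiðʒopo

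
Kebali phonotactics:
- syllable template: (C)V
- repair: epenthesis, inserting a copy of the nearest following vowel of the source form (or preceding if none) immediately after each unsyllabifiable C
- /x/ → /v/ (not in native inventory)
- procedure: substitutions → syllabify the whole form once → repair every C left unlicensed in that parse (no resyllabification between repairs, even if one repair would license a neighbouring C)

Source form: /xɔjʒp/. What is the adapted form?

Substitution: /x/ → /v/, giving /vɔjʒp/.
Syllabifying with onset maximization leaves /j/, /ʒ/, /p/ stranded (no codas are permitted; onsets are limited to one consonant).
Inserting the epenthetic vowel yields /j/ → /jɔ/, /ʒ/ → /ʒɔ/, /p/ → /pɔ/.

vɔjɔʒɔpɔ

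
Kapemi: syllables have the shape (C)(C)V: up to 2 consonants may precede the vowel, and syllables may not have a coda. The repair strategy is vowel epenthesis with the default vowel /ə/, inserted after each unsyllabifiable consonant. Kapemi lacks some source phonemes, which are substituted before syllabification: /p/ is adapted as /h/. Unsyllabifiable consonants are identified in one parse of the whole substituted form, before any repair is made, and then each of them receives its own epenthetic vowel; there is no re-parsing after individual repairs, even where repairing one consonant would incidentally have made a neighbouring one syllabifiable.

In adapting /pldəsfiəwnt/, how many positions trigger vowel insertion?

After substitution the input is /hldəsfiəwnt/.
The unsyllabifiable consonants are /h/, /w/, /n/, /t/; each receives one epenthetic vowel.

4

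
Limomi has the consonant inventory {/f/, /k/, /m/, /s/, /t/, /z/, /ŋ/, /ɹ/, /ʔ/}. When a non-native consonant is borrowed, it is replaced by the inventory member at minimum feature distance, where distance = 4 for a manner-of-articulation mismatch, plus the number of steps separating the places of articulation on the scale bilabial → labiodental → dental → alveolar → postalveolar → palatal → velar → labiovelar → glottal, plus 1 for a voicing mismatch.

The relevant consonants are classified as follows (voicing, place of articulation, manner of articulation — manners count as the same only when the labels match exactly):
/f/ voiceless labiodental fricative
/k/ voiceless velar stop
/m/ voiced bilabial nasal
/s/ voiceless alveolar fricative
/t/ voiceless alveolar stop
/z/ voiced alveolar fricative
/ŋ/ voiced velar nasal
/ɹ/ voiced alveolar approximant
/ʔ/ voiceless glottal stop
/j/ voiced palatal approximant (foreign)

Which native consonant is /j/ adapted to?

/ɹ/ is closest: same manner (approximant), place distance 2 (palatal→alveolar), same voicing; total 2. Next closest is /ŋ/ at distance 5.

ɹ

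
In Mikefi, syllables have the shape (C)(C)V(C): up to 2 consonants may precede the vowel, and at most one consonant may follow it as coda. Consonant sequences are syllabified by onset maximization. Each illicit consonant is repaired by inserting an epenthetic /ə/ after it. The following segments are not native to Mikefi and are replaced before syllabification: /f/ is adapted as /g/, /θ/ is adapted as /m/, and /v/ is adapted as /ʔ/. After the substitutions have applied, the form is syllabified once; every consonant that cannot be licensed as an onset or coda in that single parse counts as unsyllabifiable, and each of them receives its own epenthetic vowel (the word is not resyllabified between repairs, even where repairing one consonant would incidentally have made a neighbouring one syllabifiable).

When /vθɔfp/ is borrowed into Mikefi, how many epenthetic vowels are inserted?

After substitution the input is /ʔmɔgp/.
The unsyllabifiable consonants are /p/; each receives one epenthetic vowel.

1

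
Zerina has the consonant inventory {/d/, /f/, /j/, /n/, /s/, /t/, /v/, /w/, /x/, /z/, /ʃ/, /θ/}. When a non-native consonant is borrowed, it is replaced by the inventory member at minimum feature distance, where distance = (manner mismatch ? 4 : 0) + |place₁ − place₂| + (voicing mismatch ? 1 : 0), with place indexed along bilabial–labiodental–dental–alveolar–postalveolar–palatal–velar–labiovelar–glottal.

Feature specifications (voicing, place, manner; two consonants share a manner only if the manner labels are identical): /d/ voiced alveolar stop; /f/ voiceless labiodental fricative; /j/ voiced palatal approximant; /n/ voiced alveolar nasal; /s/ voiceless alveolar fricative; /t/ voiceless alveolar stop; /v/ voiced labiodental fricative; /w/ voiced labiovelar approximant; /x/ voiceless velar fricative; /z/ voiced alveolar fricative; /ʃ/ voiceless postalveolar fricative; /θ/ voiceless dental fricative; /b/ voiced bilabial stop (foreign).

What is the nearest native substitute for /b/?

d

/d/ is closest: same manner (stop), place distance 3 (bilabial→alveolar), same voicing; total 3. Next closest is /t/ at distance 4.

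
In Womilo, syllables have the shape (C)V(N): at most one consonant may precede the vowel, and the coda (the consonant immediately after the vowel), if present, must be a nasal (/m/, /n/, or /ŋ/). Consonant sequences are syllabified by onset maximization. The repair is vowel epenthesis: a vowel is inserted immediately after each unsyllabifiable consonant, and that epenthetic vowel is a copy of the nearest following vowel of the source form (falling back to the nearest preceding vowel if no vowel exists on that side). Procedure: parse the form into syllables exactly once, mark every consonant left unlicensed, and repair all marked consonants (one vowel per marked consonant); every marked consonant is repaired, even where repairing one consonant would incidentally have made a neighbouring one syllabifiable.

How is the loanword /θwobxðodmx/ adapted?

Under (C)V(N), the unsyllabifiable consonants are /θ/, /b/, /x/, /d/, /m/, /x/ (only a nasal (/m/, /n/, or /ŋ/) is licensed in coda position; onsets are limited to one consonant).
Each unlicensed consonant becomes the onset of a new syllable: /θ/ → /θo/, /b/ → /bo/, /x/ → /xo/, /d/ → /do/, /m/ → /mo/, /x/ → /xo/.

θowoboxoðodomoxo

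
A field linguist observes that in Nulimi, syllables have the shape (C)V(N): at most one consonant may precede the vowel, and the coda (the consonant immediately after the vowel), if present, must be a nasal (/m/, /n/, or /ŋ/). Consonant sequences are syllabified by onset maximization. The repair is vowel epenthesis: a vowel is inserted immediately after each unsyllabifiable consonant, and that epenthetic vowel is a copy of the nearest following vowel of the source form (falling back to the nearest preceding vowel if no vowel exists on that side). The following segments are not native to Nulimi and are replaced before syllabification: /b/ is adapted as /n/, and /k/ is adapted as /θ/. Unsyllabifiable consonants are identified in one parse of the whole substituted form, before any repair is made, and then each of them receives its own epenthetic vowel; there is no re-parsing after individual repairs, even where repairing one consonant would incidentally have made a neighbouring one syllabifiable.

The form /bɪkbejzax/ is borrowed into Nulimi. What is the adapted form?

Substitution: /b/ → /n/, /k/ → /θ/, giving /nɪθnejzax/.
The consonants /θ/, /j/, /x/ cannot be parsed into a legal (C)V(N) syllable (only a nasal (/m/, /n/, or /ŋ/) is licensed in coda position; onsets are limited to one consonant).
Inserting the epenthetic vowel yields /θ/ → /θe/, /j/ → /ja/, /x/ → /xa/.

nɪθenejazaxa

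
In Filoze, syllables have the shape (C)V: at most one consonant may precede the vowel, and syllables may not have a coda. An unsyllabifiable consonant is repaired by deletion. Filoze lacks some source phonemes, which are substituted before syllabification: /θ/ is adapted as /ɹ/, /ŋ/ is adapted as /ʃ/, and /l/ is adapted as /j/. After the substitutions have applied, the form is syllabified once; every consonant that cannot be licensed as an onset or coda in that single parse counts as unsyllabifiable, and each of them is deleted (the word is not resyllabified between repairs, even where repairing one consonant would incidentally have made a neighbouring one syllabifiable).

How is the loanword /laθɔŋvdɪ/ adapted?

Substitution: /l/ → /j/, /θ/ → /ɹ/, /ŋ/ → /ʃ/, giving /jaɹɔʃvdɪ/.
Syllabifying with onset maximization leaves /ʃ/, /v/ stranded (no codas are permitted; onsets are limited to one consonant).
Deleting the stranded consonants removes /ʃ/, /v/.

jaɹɔdɪ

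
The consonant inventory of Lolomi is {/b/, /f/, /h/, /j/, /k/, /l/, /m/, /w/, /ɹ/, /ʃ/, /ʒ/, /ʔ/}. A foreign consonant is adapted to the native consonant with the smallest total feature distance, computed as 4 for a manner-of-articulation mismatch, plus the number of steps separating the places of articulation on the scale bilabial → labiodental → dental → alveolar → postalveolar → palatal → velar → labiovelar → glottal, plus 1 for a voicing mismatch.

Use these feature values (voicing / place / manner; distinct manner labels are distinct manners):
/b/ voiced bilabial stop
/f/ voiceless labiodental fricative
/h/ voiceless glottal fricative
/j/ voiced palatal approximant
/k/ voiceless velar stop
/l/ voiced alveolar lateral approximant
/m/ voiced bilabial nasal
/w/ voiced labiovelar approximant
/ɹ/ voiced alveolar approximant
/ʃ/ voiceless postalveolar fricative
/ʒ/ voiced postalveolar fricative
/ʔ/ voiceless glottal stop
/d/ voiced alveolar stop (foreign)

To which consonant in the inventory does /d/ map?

/b/ is closest: same manner (stop), place distance 3 (alveolar→bilabial), same voicing; total 3. Next closest is /k/ at distance 4.

b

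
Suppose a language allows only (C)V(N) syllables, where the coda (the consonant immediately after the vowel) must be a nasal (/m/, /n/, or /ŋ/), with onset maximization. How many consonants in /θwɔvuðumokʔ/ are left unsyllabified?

3

Under (C)V(N), the unsyllabifiable consonants are /θ/, /k/, /ʔ/ (only a nasal (/m/, /n/, or /ŋ/) is licensed in coda position; onsets are limited to one consonant).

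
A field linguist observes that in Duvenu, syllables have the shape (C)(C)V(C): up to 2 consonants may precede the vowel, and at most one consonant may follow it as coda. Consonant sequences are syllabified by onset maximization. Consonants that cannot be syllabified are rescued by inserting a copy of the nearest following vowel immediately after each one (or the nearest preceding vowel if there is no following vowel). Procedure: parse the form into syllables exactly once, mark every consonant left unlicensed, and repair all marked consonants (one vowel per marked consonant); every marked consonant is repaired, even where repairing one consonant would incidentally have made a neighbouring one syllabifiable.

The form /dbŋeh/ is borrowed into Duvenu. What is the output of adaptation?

The consonants /d/ cannot be parsed into a legal (C)(C)V(C) syllable (at most one coda consonant is licensed; onsets may contain at most 2 consonants).
Inserting the epenthetic vowel yields /d/ → /de/.

debŋeh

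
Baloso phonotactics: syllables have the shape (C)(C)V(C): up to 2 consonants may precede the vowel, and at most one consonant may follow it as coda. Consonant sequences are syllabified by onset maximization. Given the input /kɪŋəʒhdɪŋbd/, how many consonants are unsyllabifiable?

Under (C)(C)V(C), the unsyllabifiable consonants are /b/, /d/ (at most one coda consonant is licensed; onsets may contain at most 2 consonants).

2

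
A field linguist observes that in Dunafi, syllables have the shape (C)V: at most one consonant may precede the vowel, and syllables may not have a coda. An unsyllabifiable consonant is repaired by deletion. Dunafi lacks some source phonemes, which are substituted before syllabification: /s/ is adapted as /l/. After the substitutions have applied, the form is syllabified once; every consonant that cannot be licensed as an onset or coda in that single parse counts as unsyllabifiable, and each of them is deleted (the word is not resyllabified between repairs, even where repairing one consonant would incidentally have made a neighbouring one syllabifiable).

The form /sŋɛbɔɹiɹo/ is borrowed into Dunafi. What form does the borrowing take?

Substitution: /s/ → /l/, giving /lŋɛbɔɹiɹo/.
The consonants /l/ cannot be parsed into a legal (C)V syllable (no codas are permitted; onsets are limited to one consonant).
Deleting the stranded consonants removes /l/.

ŋɛbɔɹiɹo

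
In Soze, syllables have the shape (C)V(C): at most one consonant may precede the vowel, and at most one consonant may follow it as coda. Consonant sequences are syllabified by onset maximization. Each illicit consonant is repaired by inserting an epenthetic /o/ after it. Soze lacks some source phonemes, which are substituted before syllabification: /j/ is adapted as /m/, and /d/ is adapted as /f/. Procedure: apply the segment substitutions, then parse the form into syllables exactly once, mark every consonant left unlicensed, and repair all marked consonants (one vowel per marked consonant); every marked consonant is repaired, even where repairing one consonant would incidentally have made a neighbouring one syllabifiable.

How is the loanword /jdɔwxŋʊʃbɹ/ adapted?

mofɔwxoŋʊʃboɹo

Substitution: /j/ → /m/, /d/ → /f/, giving /mfɔwxŋʊʃbɹ/.
The consonants /m/, /x/, /b/, /ɹ/ cannot be parsed into a legal (C)V(C) syllable (at most one coda consonant is licensed; onsets are limited to one consonant).
Inserting the epenthetic vowel yields /m/ → /mo/, /x/ → /xo/, /b/ → /bo/, /ɹ/ → /ɹo/.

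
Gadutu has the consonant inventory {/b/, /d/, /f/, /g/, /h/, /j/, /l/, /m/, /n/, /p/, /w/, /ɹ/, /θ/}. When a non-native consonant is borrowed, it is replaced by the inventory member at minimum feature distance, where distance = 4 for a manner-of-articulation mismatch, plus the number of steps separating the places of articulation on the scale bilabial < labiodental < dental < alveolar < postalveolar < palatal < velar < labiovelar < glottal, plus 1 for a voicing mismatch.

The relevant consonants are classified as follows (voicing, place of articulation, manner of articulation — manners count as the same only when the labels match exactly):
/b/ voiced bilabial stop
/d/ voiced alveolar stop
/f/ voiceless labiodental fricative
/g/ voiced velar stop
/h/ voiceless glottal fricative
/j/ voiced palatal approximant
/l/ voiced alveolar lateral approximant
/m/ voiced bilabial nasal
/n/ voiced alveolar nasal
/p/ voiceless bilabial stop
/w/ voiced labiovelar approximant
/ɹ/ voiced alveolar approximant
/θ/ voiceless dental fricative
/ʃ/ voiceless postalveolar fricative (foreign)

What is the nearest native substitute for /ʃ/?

/θ/ is closest: same manner (fricative), place distance 2 (postalveolar→dental), same voicing; total 2. Next closest is /f/ at distance 3.

θ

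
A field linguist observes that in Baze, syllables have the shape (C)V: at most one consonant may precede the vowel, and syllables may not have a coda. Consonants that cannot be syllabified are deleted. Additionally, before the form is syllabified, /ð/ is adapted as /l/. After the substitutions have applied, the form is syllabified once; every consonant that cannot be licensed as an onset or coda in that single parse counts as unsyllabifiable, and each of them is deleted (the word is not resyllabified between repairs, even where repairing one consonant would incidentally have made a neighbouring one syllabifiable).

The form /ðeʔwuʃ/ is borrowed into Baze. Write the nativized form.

lewu

Substitution: /ð/ → /l/, giving /leʔwuʃ/.
Under (C)V, the unsyllabifiable consonants are /ʔ/, /ʃ/ (no codas are permitted; onsets are limited to one consonant).
Deletion applies to /ʔ/, /ʃ/.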